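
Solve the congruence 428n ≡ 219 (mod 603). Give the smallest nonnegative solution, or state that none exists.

gcd(603, 428):
  603 = 1×428 + 175
  428 = 2×175 + 78
  175 = 2×78 + 19
  78 = 4×19 + 2
  19 = 9×2 + 1
  2 = 2×1
so gcd(603, 428) = 1.
1 divides 219, so solutions exist.
Back-substitute for Bézout coefficients:
  1 = 19 - 9×2
  ... = 428×(-286) + 603×(203)
So 428×(-286) ≡ 1 (mod 603); multiply by 219: n ≡ -62634 (mod 603).
Smallest nonnegative: n = -62634 mod 603 = 78.

78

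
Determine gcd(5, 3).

1

gcd(5, 3):
  5 = 1*3 + 2
  3 = 1*2 + 1
  2 = 2*1
so gcd(5, 3) = 1.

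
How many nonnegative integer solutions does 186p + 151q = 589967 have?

gcd(186, 151):
  186 = 1·151 + 35
  151 = 4·35 + 11
  35 = 3·11 + 2
  11 = 5·2 + 1
  2 = 2·1
so gcd(186, 151) = 1.
Back-substitute for Bézout coefficients:
  1 = 11 - 5·2
  ... = 186·(-69) + 151·(85)
Scale by 589967: one solution is (-40707723, 50147195). Reduce p mod 151: (65, 3827).
General: p = 65 + 151t, q = 3827 - 186t.
p ≥ 0 ⇒ t ≥ 0; q ≥ 0 ⇒ t ≤ 20. So t ∈ [0, 20]: 21 solutions.

21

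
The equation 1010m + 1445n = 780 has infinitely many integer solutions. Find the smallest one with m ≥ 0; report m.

gcd(1445, 1010) = 5.
5 divides 780, so solutions exist.
By Bézout, 1010·(93) + 1445·(-65) = 5.
Scale by 780/5 = 156: (m₀, n₀) = (14508, -10140).
General solution: m = 14508 + 289t, n = -10140 - 202t for integer t.
m ≥ 0: smallest is 14508 mod 289 = 58 (at t = -50), with n = -40.

58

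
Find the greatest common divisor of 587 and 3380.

1

gcd(3380, 587):
  3380 = 5·587 + 445
  587 = 1·445 + 142
  445 = 3·142 + 19
  142 = 7·19 + 9
  19 = 2·9 + 1
  9 = 9·1
so gcd(3380, 587) = 1.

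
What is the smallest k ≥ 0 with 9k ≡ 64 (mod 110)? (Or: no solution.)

gcd(110, 9) = 1.
1 divides 64, so solutions exist.
By Bézout, 9·(49) + 110·(-4) = 1.
So 9·(49) ≡ 1 (mod 110); multiply by 64: k ≡ 3136 (mod 110).
Smallest nonnegative: k = 3136 mod 110 = 56.

56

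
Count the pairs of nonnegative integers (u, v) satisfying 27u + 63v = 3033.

gcd(63, 27) = 9.
By Bézout, 27*(-2) + 63*(1) = 9.
One solution: (5, 46).
General: u = 5 + 7t, v = 46 - 3t.
u ≥ 0 ⇒ t ≥ 0; v ≥ 0 ⇒ t ≤ 15. So t ∈ [0, 15]: 16 solutions.

16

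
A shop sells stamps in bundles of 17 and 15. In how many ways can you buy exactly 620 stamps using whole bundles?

2

Need nonnegative integers with 17j + 15k = 620.
gcd(17, 15) = 1, and 17·(-7) + 15·(8) = 1.
So (j₀, k₀) = (-4340, 4960); general j = -4340 + 15t, k = 4960 - 17t.
j ≥ 0 ⇒ t ≥ 290; k ≥ 0 ⇒ t ≤ 291. That's 2 values of t.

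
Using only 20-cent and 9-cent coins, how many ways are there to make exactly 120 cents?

Need nonnegative integers with 20j + 9k = 120.
gcd(20, 9) = 1, and 20·(-4) + 9·(9) = 1.
So (j₀, k₀) = (-480, 1080); general j = -480 + 9t, k = 1080 - 20t.
j ≥ 0 ⇒ t ≥ 54; k ≥ 0 ⇒ t ≤ 54. That's 1 value of t.

1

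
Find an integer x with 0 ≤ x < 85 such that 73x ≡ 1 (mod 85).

7

gcd(85, 73) = 1  (85 = 1×73 + 12, 73 = 6×12 + 1, 12 = 12×1).
Back-substituting, 73×(7) + 85×(-6) = 1.
So 73×7 ≡ 1 (mod 85), and 7 mod 85 = 7.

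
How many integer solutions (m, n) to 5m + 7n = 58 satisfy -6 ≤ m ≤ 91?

14

gcd(7, 5) = 1.
By Bézout, 5·(3) + 7·(-2) = 1.
Particular solution: (6, 4).
General solution: m = 6 + 7t, n = 4 - 5t for integer t.
-6 ≤ 6 + 7t ≤ 91 gives t ∈ [-1, 12], which is 14 values.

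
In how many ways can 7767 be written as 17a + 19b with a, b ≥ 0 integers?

gcd(19, 17):
  19 = 1·17 + 2
  17 = 8·2 + 1
  2 = 2·1
so gcd(19, 17) = 1.
Back-substitute for Bézout coefficients:
  1 = 17 - 8·2
  ... = 17·(9) + 19·(-8)
Scale by 7767: one solution is (69903, -62136). Reduce a mod 19: (2, 407).
General: a = 2 + 19t, b = 407 - 17t.
a ≥ 0 ⇒ t ≥ 0; b ≥ 0 ⇒ t ≤ 23. So t ∈ [0, 23]: 24 solutions.

24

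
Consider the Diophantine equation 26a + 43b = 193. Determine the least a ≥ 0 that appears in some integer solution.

gcd(43, 26) = 1.
1 divides 193, so solutions exist.
By Bézout, 26×(5) + 43×(-3) = 1.
Scale by 193/1 = 193: (a₀, b₀) = (965, -579).
General solution: a = 965 + 43t, b = -579 - 26t for integer t.
a ≥ 0: smallest is 965 mod 43 = 19 (at t = -22), with b = -7.

19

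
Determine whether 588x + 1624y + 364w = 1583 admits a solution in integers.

no

gcd(1624, 588) = 28  (1624 = 2×588 + 448, 588 = 1×448 + 140, 448 = 3×140 + 28, 140 = 5×28).
gcd(28, 364) = 28.
28 does not divide 1583 (remainder 15), so no integer solutions.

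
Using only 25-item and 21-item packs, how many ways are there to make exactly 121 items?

Need nonnegative integers with 25j + 21k = 121.
gcd(25, 21) = 1, and 25·(-5) + 21·(6) = 1.
So (j₀, k₀) = (-605, 726); general j = -605 + 21t, k = 726 - 25t.
j ≥ 0 ⇒ t ≥ 29; k ≥ 0 ⇒ t ≤ 29. That's 1 value of t.

1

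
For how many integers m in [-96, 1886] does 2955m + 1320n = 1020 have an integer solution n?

23

gcd(2955, 1320):
  2955 = 2*1320 + 315
  1320 = 4*315 + 60
  315 = 5*60 + 15
  60 = 4*15
so gcd(2955, 1320) = 15.
Back-substitute for Bézout coefficients:
  15 = 315 - 5*60
  ... = 2955*(21) + 1320*(-47)
Scale by 68: particular solution (1428, -3196); reduce m mod 88: (20, -44).
General solution: m = 20 + 88t, n = -44 - 197t for integer t.
-96 ≤ 20 + 88t ≤ 1886 gives t ∈ [-1, 21], which is 23 values.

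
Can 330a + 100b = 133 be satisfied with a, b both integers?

no

gcd(330, 100):
  330 = 3×100 + 30
  100 = 3×30 + 10
  30 = 3×10
so gcd(330, 100) = 10.
10 does not divide 133 (remainder 3), so no integer solutions.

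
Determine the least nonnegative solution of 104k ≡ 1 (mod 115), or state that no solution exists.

94

gcd(115, 104) = 1.
1 divides 1, so solutions exist.
By Bézout, 104×(-21) + 115×(19) = 1.
So 104×(-21) ≡ 1 (mod 115); multiply by 1: k ≡ -21 (mod 115).
Smallest nonnegative: k = -21 mod 115 = 94.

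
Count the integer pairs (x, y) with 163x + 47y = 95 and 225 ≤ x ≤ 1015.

gcd(163, 47) = 1  (163 = 3*47 + 22, 47 = 2*22 + 3, 22 = 7*3 + 1, 3 = 3*1).
Back-substituting, 163*(15) + 47*(-52) = 1.
Scale by 95: particular solution (1425, -4940); reduce x mod 47: (15, -50).
General solution: x = 15 + 47t, y = -50 - 163t for integer t.
225 ≤ 15 + 47t ≤ 1015 gives t ∈ [5, 21], which is 17 values.

17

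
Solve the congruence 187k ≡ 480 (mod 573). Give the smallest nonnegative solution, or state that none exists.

453

gcd(573, 187) = 1.
1 divides 480, so solutions exist.
By Bézout, 187·(-239) + 573·(78) = 1.
So 187·(-239) ≡ 1 (mod 573); multiply by 480: k ≡ -114720 (mod 573).
Smallest nonnegative: k = -114720 mod 573 = 453.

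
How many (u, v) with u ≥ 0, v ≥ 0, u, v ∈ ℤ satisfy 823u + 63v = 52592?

1

gcd(823, 63):
  823 = 13×63 + 4
  63 = 15×4 + 3
  4 = 1×3 + 1
  3 = 3×1
so gcd(823, 63) = 1.
Back-substitute for Bézout coefficients:
  1 = 4 - 1×3
  ... = 823×(16) + 63×(-209)
Scale by 52592: one solution is (841472, -10991728). Reduce u mod 63: (44, 260).
General: u = 44 + 63t, v = 260 - 823t.
u ≥ 0 ⇒ t ≥ 0; v ≥ 0 ⇒ t ≤ 0. So t ∈ [0, 0]: 1 solution.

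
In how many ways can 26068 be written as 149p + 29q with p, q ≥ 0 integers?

6

gcd(149, 29):
  149 = 5*29 + 4
  29 = 7*4 + 1
  4 = 4*1
so gcd(149, 29) = 1.
Back-substitute for Bézout coefficients:
  1 = 29 - 7*4
  ... = 149*(-7) + 29*(36)
Scale by 26068: one solution is (-182476, 938448). Reduce p mod 29: (21, 791).
General: p = 21 + 29t, q = 791 - 149t.
p ≥ 0 ⇒ t ≥ 0; q ≥ 0 ⇒ t ≤ 5. So t ∈ [0, 5]: 6 solutions.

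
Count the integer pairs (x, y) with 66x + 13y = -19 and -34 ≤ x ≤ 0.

gcd(66, 13) = 1  (66 = 5×13 + 1, 13 = 13×1).
Back-substituting, 66×(1) + 13×(-5) = 1.
Scale by -19: particular solution (-19, 95); reduce x mod 13: (7, -37).
General solution: x = 7 + 13t, y = -37 - 66t for integer t.
-34 ≤ 7 + 13t ≤ 0 gives t ∈ [-3, -1], which is 3 values.

3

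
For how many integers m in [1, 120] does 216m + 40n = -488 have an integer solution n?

24

gcd(216, 40) = 8.
By Bézout, 216·(-2) + 40·(11) = 8.
Particular solution: (2, -23).
General solution: m = 2 + 5t, n = -23 - 27t for integer t.
1 ≤ 2 + 5t ≤ 120 gives t ∈ [0, 23], which is 24 values.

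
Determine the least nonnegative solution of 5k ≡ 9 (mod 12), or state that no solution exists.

9

gcd(12, 5):
  12 = 2·5 + 2
  5 = 2·2 + 1
  2 = 2·1
so gcd(12, 5) = 1.
1 divides 9, so solutions exist.
Back-substitute for Bézout coefficients:
  1 = 5 - 2·2
  ... = 5·(5) + 12·(-2)
So 5·(5) ≡ 1 (mod 12); multiply by 9: k ≡ 45 (mod 12).
Smallest nonnegative: k = 45 mod 12 = 9.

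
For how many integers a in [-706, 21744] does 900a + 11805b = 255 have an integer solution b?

28

gcd(11805, 900) = 15  (11805 = 13*900 + 105, 900 = 8*105 + 60, 105 = 1*60 + 45, 60 = 1*45 + 15, 45 = 3*15).
Back-substituting, 900*(223) + 11805*(-17) = 15.
Scale by 17: particular solution (3791, -289); reduce a mod 787: (643, -49).
General solution: a = 643 + 787t, b = -49 - 60t for integer t.
-706 ≤ 643 + 787t ≤ 21744 gives t ∈ [-1, 26], which is 28 values.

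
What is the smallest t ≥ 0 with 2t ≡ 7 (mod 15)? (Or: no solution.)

gcd(15, 2) = 1.
1 divides 7, so solutions exist.
By Bézout, 2×(-7) + 15×(1) = 1.
So 2×(-7) ≡ 1 (mod 15); multiply by 7: t ≡ -49 (mod 15).
Smallest nonnegative: t = -49 mod 15 = 11.

11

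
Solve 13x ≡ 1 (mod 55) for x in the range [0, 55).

17

gcd(55, 13) = 1  (55 = 4*13 + 3, 13 = 4*3 + 1, 3 = 3*1).
Back-substituting, 13*(17) + 55*(-4) = 1.
So 13*17 ≡ 1 (mod 55), and 17 mod 55 = 17.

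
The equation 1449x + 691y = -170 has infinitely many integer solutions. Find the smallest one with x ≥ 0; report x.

410

gcd(1449, 691) = 1  (1449 = 2×691 + 67, 691 = 10×67 + 21, 67 = 3×21 + 4, 21 = 5×4 + 1, 4 = 4×1).
1 divides -170, so solutions exist.
Back-substituting, 1449×(-165) + 691×(346) = 1.
Scale by -170/1 = -170: (x₀, y₀) = (28050, -58820).
General solution: x = 28050 + 691t, y = -58820 - 1449t for integer t.
x ≥ 0: smallest is 28050 mod 691 = 410 (at t = -40), with y = -860.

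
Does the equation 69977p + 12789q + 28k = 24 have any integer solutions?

gcd(69977, 12789) = 29  (69977 = 5*12789 + 6032, 12789 = 2*6032 + 725, 6032 = 8*725 + 232, 725 = 3*232 + 29, 232 = 8*29).
gcd(29, 28) = 1.
1 divides 24, so integer solutions exist.

yes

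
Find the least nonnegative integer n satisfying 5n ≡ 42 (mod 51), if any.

39

gcd(51, 5) = 1.
1 divides 42, so solutions exist.
By Bézout, 5*(-10) + 51*(1) = 1.
So 5*(-10) ≡ 1 (mod 51); multiply by 42: n ≡ -420 (mod 51).
Smallest nonnegative: n = -420 mod 51 = 39.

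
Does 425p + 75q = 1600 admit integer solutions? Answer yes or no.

gcd(425, 75) = 25.
25 divides 1600, so integer solutions exist.

yes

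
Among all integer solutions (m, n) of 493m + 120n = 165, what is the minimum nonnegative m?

gcd(493, 120):
  493 = 4×120 + 13
  120 = 9×13 + 3
  13 = 4×3 + 1
  3 = 3×1
so gcd(493, 120) = 1.
1 divides 165, so solutions exist.
Back-substitute for Bézout coefficients:
  1 = 13 - 4×3
  ... = 493×(37) + 120×(-152)
Scale by 165/1 = 165: (m₀, n₀) = (6105, -25080).
General solution: m = 6105 + 120t, n = -25080 - 493t for integer t.
m ≥ 0: smallest is 6105 mod 120 = 105 (at t = -50), with n = -430.

105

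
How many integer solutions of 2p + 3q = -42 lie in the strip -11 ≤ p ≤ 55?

gcd(3, 2) = 1.
By Bézout, 2×(-1) + 3×(1) = 1.
Particular solution: (0, -14).
General solution: p = 0 + 3t, q = -14 - 2t for integer t.
-11 ≤ 0 + 3t ≤ 55 gives t ∈ [-3, 18], which is 22 values.

22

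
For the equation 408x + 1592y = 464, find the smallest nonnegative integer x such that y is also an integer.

gcd(1592, 408):
  1592 = 3×408 + 368
  408 = 1×368 + 40
  368 = 9×40 + 8
  40 = 5×8
so gcd(1592, 408) = 8.
8 divides 464, so solutions exist.
Back-substitute for Bézout coefficients:
  8 = 368 - 9×40
  ... = 408×(-39) + 1592×(10)
Scale by 464/8 = 58: (x₀, y₀) = (-2262, 580).
General solution: x = -2262 + 199t, y = 580 - 51t for integer t.
x ≥ 0: smallest is -2262 mod 199 = 126 (at t = 12), with y = -32.

126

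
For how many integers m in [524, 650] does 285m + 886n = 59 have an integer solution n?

0

gcd(886, 285):
  886 = 3*285 + 31
  285 = 9*31 + 6
  31 = 5*6 + 1
  6 = 6*1
so gcd(886, 285) = 1.
Back-substitute for Bézout coefficients:
  1 = 31 - 5*6
  ... = 285*(-143) + 886*(46)
Scale by 59: particular solution (-8437, 2714); reduce m mod 886: (423, -136).
General solution: m = 423 + 886t, n = -136 - 285t for integer t.
524 ≤ 423 + 886t ≤ 650 gives t ∈ [1, 0], which is 0 values.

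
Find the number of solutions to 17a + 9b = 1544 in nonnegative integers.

gcd(17, 9) = 1  (17 = 1*9 + 8, 9 = 1*8 + 1, 8 = 8*1).
Back-substituting, 17*(-1) + 9*(2) = 1.
Scale by 1544: one solution is (-1544, 3088). Reduce a mod 9: (4, 164).
General: a = 4 + 9t, b = 164 - 17t.
a ≥ 0 ⇒ t ≥ 0; b ≥ 0 ⇒ t ≤ 9. So t ∈ [0, 9]: 10 solutions.

10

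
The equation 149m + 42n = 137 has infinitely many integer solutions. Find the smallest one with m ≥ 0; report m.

gcd(149, 42) = 1.
1 divides 137, so solutions exist.
By Bézout, 149*(11) + 42*(-39) = 1.
Scale by 137/1 = 137: (m₀, n₀) = (1507, -5343).
General solution: m = 1507 + 42t, n = -5343 - 149t for integer t.
m ≥ 0: smallest is 1507 mod 42 = 37 (at t = -35), with n = -128.

37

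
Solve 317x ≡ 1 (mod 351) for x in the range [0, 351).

gcd(351, 317):
  351 = 1·317 + 34
  317 = 9·34 + 11
  34 = 3·11 + 1
  11 = 11·1
so gcd(351, 317) = 1.
Back-substitute for Bézout coefficients:
  1 = 34 - 3·11
  ... = 317·(-31) + 351·(28)
So 317·-31 ≡ 1 (mod 351), and -31 mod 351 = 320.

320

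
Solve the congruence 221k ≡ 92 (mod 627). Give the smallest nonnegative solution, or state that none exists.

565

gcd(627, 221) = 1.
1 divides 92, so solutions exist.
By Bézout, 221·(122) + 627·(-43) = 1.
So 221·(122) ≡ 1 (mod 627); multiply by 92: k ≡ 11224 (mod 627).
Smallest nonnegative: k = 11224 mod 627 = 565.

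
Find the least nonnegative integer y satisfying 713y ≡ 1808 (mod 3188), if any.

1952

gcd(3188, 713) = 1  (3188 = 4·713 + 336, 713 = 2·336 + 41, 336 = 8·41 + 8, 41 = 5·8 + 1, 8 = 8·1).
1 divides 1808, so solutions exist.
Back-substituting, 713·(389) + 3188·(-87) = 1.
So 713·(389) ≡ 1 (mod 3188); multiply by 1808: y ≡ 703312 (mod 3188).
Smallest nonnegative: y = 703312 mod 3188 = 1952.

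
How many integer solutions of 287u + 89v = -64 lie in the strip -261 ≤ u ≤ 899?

13

gcd(287, 89):
  287 = 3·89 + 20
  89 = 4·20 + 9
  20 = 2·9 + 2
  9 = 4·2 + 1
  2 = 2·1
so gcd(287, 89) = 1.
Back-substitute for Bézout coefficients:
  1 = 9 - 4·2
  ... = 287·(-40) + 89·(129)
Scale by -64: particular solution (2560, -8256); reduce u mod 89: (68, -220).
General solution: u = 68 + 89t, v = -220 - 287t for integer t.
-261 ≤ 68 + 89t ≤ 899 gives t ∈ [-3, 9], which is 13 values.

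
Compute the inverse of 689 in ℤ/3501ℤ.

2063

gcd(3501, 689):
  3501 = 5·689 + 56
  689 = 12·56 + 17
  56 = 3·17 + 5
  17 = 3·5 + 2
  5 = 2·2 + 1
  2 = 2·1
so gcd(3501, 689) = 1.
Back-substitute for Bézout coefficients:
  1 = 5 - 2·2
  ... = 689·(-1438) + 3501·(283)
So 689·-1438 ≡ 1 (mod 3501), and -1438 mod 3501 = 2063.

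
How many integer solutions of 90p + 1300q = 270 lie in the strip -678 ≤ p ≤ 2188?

gcd(1300, 90) = 10  (1300 = 14×90 + 40, 90 = 2×40 + 10, 40 = 4×10).
Back-substituting, 90×(29) + 1300×(-2) = 10.
Scale by 27: particular solution (783, -54); reduce p mod 130: (3, 0).
General solution: p = 3 + 130t, q = 0 - 9t for integer t.
-678 ≤ 3 + 130t ≤ 2188 gives t ∈ [-5, 16], which is 22 values.

22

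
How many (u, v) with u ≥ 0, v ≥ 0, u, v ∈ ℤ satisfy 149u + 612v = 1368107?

gcd(612, 149) = 1.
By Bézout, 149*(-115) + 612*(28) = 1.
One solution: (43, 2225).
General: u = 43 + 612t, v = 2225 - 149t.
u ≥ 0 ⇒ t ≥ 0; v ≥ 0 ⇒ t ≤ 14. So t ∈ [0, 14]: 15 solutions.

15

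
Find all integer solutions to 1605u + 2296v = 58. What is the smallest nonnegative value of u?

1226

gcd(2296, 1605) = 1  (2296 = 1×1605 + 691, 1605 = 2×691 + 223, 691 = 3×223 + 22, 223 = 10×22 + 3, 22 = 7×3 + 1, 3 = 3×1).
1 divides 58, so solutions exist.
Back-substituting, 1605×(-731) + 2296×(511) = 1.
Scale by 58/1 = 58: (u₀, v₀) = (-42398, 29638).
General solution: u = -42398 + 2296t, v = 29638 - 1605t for integer t.
u ≥ 0: smallest is -42398 mod 2296 = 1226 (at t = 19), with v = -857.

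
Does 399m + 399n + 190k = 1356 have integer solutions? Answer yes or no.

no

gcd(399, 399) = 399  (399 = 1×399).
gcd(399, 190) = 19.
19 does not divide 1356 (remainder 7), so no integer solutions.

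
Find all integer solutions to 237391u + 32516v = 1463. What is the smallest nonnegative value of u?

gcd(237391, 32516) = 11  (237391 = 7·32516 + 9779, 32516 = 3·9779 + 3179, 9779 = 3·3179 + 242, 3179 = 13·242 + 33, 242 = 7·33 + 11, 33 = 3·11).
11 divides 1463, so solutions exist.
Back-substituting, 237391·(941) + 32516·(-6870) = 11.
Scale by 1463/11 = 133: (u₀, v₀) = (125153, -913710).
General solution: u = 125153 + 2956t, v = -913710 - 21581t for integer t.
u ≥ 0: smallest is 125153 mod 2956 = 1001 (at t = -42), with v = -7308.

1001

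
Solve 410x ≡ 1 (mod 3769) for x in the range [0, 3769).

gcd(3769, 410) = 1.
By Bézout, 410·(-1002) + 3769·(109) = 1.
So 410·-1002 ≡ 1 (mod 3769), and -1002 mod 3769 = 2767.

2767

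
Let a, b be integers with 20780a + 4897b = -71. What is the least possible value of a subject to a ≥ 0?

1179

gcd(20780, 4897):
  20780 = 4·4897 + 1192
  4897 = 4·1192 + 129
  1192 = 9·129 + 31
  129 = 4·31 + 5
  31 = 6·5 + 1
  5 = 5·1
so gcd(20780, 4897) = 1.
1 divides -71, so solutions exist.
Back-substitute for Bézout coefficients:
  1 = 31 - 6·5
  ... = 20780·(949) + 4897·(-4027)
Scale by -71/1 = -71: (a₀, b₀) = (-67379, 285917).
General solution: a = -67379 + 4897t, b = 285917 - 20780t for integer t.
a ≥ 0: smallest is -67379 mod 4897 = 1179 (at t = 14), with b = -5003.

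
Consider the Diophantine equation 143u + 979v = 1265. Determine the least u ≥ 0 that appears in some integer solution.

2

gcd(979, 143) = 11.
11 divides 1265, so solutions exist.
By Bézout, 143·(-41) + 979·(6) = 11.
Scale by 1265/11 = 115: (u₀, v₀) = (-4715, 690).
General solution: u = -4715 + 89t, v = 690 - 13t for integer t.
u ≥ 0: smallest is -4715 mod 89 = 2 (at t = 53), with v = 1.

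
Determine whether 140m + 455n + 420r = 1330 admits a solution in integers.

gcd(455, 140) = 35.
gcd(35, 420) = 35.
35 divides 1330, so integer solutions exist.

yes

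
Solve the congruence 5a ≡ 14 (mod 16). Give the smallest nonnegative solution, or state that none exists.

6

gcd(16, 5) = 1  (16 = 3*5 + 1, 5 = 5*1).
1 divides 14, so solutions exist.
Back-substituting, 5*(-3) + 16*(1) = 1.
So 5*(-3) ≡ 1 (mod 16); multiply by 14: a ≡ -42 (mod 16).
Smallest nonnegative: a = -42 mod 16 = 6.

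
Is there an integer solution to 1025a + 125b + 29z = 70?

yes

gcd(1025, 125) = 25.
gcd(25, 29) = 1.
1 divides 70, so integer solutions exist.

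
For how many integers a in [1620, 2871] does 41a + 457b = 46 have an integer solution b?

gcd(457, 41):
  457 = 11*41 + 6
  41 = 6*6 + 5
  6 = 1*5 + 1
  5 = 5*1
so gcd(457, 41) = 1.
Back-substitute for Bézout coefficients:
  1 = 6 - 1*5
  ... = 41*(-78) + 457*(7)
Scale by 46: particular solution (-3588, 322); reduce a mod 457: (68, -6).
General solution: a = 68 + 457t, b = -6 - 41t for integer t.
1620 ≤ 68 + 457t ≤ 2871 gives t ∈ [4, 6], which is 3 values.

3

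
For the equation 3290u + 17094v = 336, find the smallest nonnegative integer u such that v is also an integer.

369

gcd(17094, 3290):
  17094 = 5·3290 + 644
  3290 = 5·644 + 70
  644 = 9·70 + 14
  70 = 5·14
so gcd(17094, 3290) = 14.
14 divides 336, so solutions exist.
Back-substitute for Bézout coefficients:
  14 = 644 - 9·70
  ... = 3290·(-239) + 17094·(46)
Scale by 336/14 = 24: (u₀, v₀) = (-5736, 1104).
General solution: u = -5736 + 1221t, v = 1104 - 235t for integer t.
u ≥ 0: smallest is -5736 mod 1221 = 369 (at t = 5), with v = -71.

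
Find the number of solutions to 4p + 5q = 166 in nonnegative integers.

8

gcd(5, 4) = 1  (5 = 1×4 + 1, 4 = 4×1).
Back-substituting, 4×(-1) + 5×(1) = 1.
Scale by 166: one solution is (-166, 166). Reduce p mod 5: (4, 30).
General: p = 4 + 5t, q = 30 - 4t.
p ≥ 0 ⇒ t ≥ 0; q ≥ 0 ⇒ t ≤ 7. So t ∈ [0, 7]: 8 solutions.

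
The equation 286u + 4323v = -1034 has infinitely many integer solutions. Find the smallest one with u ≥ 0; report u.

208

gcd(4323, 286):
  4323 = 15*286 + 33
  286 = 8*33 + 22
  33 = 1*22 + 11
  22 = 2*11
so gcd(4323, 286) = 11.
11 divides -1034, so solutions exist.
Back-substitute for Bézout coefficients:
  11 = 33 - 1*22
  ... = 286*(-136) + 4323*(9)
Scale by -1034/11 = -94: (u₀, v₀) = (12784, -846).
General solution: u = 12784 + 393t, v = -846 - 26t for integer t.
u ≥ 0: smallest is 12784 mod 393 = 208 (at t = -32), with v = -14.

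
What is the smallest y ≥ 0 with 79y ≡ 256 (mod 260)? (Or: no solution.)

gcd(260, 79) = 1  (260 = 3*79 + 23, 79 = 3*23 + 10, 23 = 2*10 + 3, 10 = 3*3 + 1, 3 = 3*1).
1 divides 256, so solutions exist.
Back-substituting, 79*(79) + 260*(-24) = 1.
So 79*(79) ≡ 1 (mod 260); multiply by 256: y ≡ 20224 (mod 260).
Smallest nonnegative: y = 20224 mod 260 = 204.

204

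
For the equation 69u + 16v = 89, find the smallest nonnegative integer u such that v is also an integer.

gcd(69, 16):
  69 = 4·16 + 5
  16 = 3·5 + 1
  5 = 5·1
so gcd(69, 16) = 1.
1 divides 89, so solutions exist.
Back-substitute for Bézout coefficients:
  1 = 16 - 3·5
  ... = 69·(-3) + 16·(13)
Scale by 89/1 = 89: (u₀, v₀) = (-267, 1157).
General solution: u = -267 + 16t, v = 1157 - 69t for integer t.
u ≥ 0: smallest is -267 mod 16 = 5 (at t = 17), with v = -16.

5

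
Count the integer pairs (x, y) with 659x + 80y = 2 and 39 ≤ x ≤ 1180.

14

gcd(659, 80) = 1.
By Bézout, 659·(-21) + 80·(173) = 1.
Particular solution: (38, -313).
General solution: x = 38 + 80t, y = -313 - 659t for integer t.
39 ≤ 38 + 80t ≤ 1180 gives t ∈ [1, 14], which is 14 values.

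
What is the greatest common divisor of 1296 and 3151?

gcd(3151, 1296) = 1  (3151 = 2·1296 + 559, 1296 = 2·559 + 178, 559 = 3·178 + 25, 178 = 7·25 + 3, 25 = 8·3 + 1, 3 = 3·1).

1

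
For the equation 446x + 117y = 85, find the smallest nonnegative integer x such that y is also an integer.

44

gcd(446, 117):
  446 = 3·117 + 95
  117 = 1·95 + 22
  95 = 4·22 + 7
  22 = 3·7 + 1
  7 = 7·1
so gcd(446, 117) = 1.
1 divides 85, so solutions exist.
Back-substitute for Bézout coefficients:
  1 = 22 - 3·7
  ... = 446·(-16) + 117·(61)
Scale by 85/1 = 85: (x₀, y₀) = (-1360, 5185).
General solution: x = -1360 + 117t, y = 5185 - 446t for integer t.
x ≥ 0: smallest is -1360 mod 117 = 44 (at t = 12), with y = -167.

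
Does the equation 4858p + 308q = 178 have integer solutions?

no

gcd(4858, 308) = 14  (4858 = 15×308 + 238, 308 = 1×238 + 70, 238 = 3×70 + 28, 70 = 2×28 + 14, 28 = 2×14).
14 does not divide 178 (remainder 10), so no integer solutions.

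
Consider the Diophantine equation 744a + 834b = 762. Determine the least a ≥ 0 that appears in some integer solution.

gcd(834, 744):
  834 = 1*744 + 90
  744 = 8*90 + 24
  90 = 3*24 + 18
  24 = 1*18 + 6
  18 = 3*6
so gcd(834, 744) = 6.
6 divides 762, so solutions exist.
Back-substitute for Bézout coefficients:
  6 = 24 - 1*18
  ... = 744*(37) + 834*(-33)
Scale by 762/6 = 127: (a₀, b₀) = (4699, -4191).
General solution: a = 4699 + 139t, b = -4191 - 124t for integer t.
a ≥ 0: smallest is 4699 mod 139 = 112 (at t = -33), with b = -99.

112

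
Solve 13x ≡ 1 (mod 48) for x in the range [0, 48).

37

gcd(48, 13) = 1  (48 = 3·13 + 9, 13 = 1·9 + 4, 9 = 2·4 + 1, 4 = 4·1).
Back-substituting, 13·(-11) + 48·(3) = 1.
So 13·-11 ≡ 1 (mod 48), and -11 mod 48 = 37.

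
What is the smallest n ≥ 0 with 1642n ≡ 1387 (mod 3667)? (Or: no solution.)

2147

gcd(3667, 1642) = 1  (3667 = 2*1642 + 383, 1642 = 4*383 + 110, 383 = 3*110 + 53, 110 = 2*53 + 4, 53 = 13*4 + 1, 4 = 4*1).
1 divides 1387, so solutions exist.
Back-substituting, 1642*(-900) + 3667*(403) = 1.
So 1642*(-900) ≡ 1 (mod 3667); multiply by 1387: n ≡ -1248300 (mod 3667).
Smallest nonnegative: n = -1248300 mod 3667 = 2147.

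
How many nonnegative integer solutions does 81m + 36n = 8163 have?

25

gcd(81, 36) = 9  (81 = 2×36 + 9, 36 = 4×9).
Back-substituting, 81×(1) + 36×(-2) = 9.
Scale by 907: one solution is (907, -1814). Reduce m mod 4: (3, 220).
General: m = 3 + 4t, n = 220 - 9t.
m ≥ 0 ⇒ t ≥ 0; n ≥ 0 ⇒ t ≤ 24. So t ∈ [0, 24]: 25 solutions.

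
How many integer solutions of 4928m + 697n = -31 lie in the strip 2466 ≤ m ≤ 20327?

gcd(4928, 697) = 1  (4928 = 7·697 + 49, 697 = 14·49 + 11, 49 = 4·11 + 5, 11 = 2·5 + 1, 5 = 5·1).
Back-substituting, 4928·(-128) + 697·(905) = 1.
Scale by -31: particular solution (3968, -28055); reduce m mod 697: (483, -3415).
General solution: m = 483 + 697t, n = -3415 - 4928t for integer t.
2466 ≤ 483 + 697t ≤ 20327 gives t ∈ [3, 28], which is 26 values.

26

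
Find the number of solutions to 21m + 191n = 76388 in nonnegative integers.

19

gcd(191, 21):
  191 = 9×21 + 2
  21 = 10×2 + 1
  2 = 2×1
so gcd(191, 21) = 1.
Back-substitute for Bézout coefficients:
  1 = 21 - 10×2
  ... = 21×(91) + 191×(-10)
Scale by 76388: one solution is (6951308, -763880). Reduce m mod 191: (54, 394).
General: m = 54 + 191t, n = 394 - 21t.
m ≥ 0 ⇒ t ≥ 0; n ≥ 0 ⇒ t ≤ 18. So t ∈ [0, 18]: 19 solutions.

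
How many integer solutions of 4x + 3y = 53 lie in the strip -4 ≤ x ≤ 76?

gcd(4, 3) = 1.
By Bézout, 4×(1) + 3×(-1) = 1.
Particular solution: (2, 15).
General solution: x = 2 + 3t, y = 15 - 4t for integer t.
-4 ≤ 2 + 3t ≤ 76 gives t ∈ [-2, 24], which is 27 values.

27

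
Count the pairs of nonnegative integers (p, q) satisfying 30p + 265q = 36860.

gcd(265, 30) = 5.
By Bézout, 30*(9) + 265*(-1) = 5.
One solution: (45, 134).
General: p = 45 + 53t, q = 134 - 6t.
p ≥ 0 ⇒ t ≥ 0; q ≥ 0 ⇒ t ≤ 22. So t ∈ [0, 22]: 23 solutions.

23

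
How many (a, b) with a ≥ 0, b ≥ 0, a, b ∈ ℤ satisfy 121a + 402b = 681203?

14

gcd(402, 121):
  402 = 3·121 + 39
  121 = 3·39 + 4
  39 = 9·4 + 3
  4 = 1·3 + 1
  3 = 3·1
so gcd(402, 121) = 1.
Back-substitute for Bézout coefficients:
  1 = 4 - 1·3
  ... = 121·(103) + 402·(-31)
Scale by 681203: one solution is (70163909, -21117293). Reduce a mod 402: (35, 1684).
General: a = 35 + 402t, b = 1684 - 121t.
a ≥ 0 ⇒ t ≥ 0; b ≥ 0 ⇒ t ≤ 13. So t ∈ [0, 13]: 14 solutions.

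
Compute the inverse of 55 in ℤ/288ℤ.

199

gcd(288, 55) = 1.
By Bézout, 55·(-89) + 288·(17) = 1.
So 55·-89 ≡ 1 (mod 288), and -89 mod 288 = 199.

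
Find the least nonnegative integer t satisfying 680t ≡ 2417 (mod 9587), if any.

4360

gcd(9587, 680) = 1.
1 divides 2417, so solutions exist.
By Bézout, 680·(-2862) + 9587·(203) = 1.
So 680·(-2862) ≡ 1 (mod 9587); multiply by 2417: t ≡ -6917454 (mod 9587).
Smallest nonnegative: t = -6917454 mod 9587 = 4360.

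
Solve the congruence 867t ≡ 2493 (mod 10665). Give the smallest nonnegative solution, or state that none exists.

gcd(10665, 867) = 3.
3 divides 2493, so solutions exist.
By Bézout, 867*(1144) + 10665*(-93) = 3.
So 867*(1144) ≡ 3 (mod 10665); multiply by 831: t ≡ 950664 (mod 3555).
Smallest nonnegative: t = 950664 mod 3555 = 1479.

1479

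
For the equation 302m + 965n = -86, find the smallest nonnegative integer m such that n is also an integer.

gcd(965, 302) = 1.
1 divides -86, so solutions exist.
By Bézout, 302×(278) + 965×(-87) = 1.
Scale by -86/1 = -86: (m₀, n₀) = (-23908, 7482).
General solution: m = -23908 + 965t, n = 7482 - 302t for integer t.
m ≥ 0: smallest is -23908 mod 965 = 217 (at t = 25), with n = -68.

217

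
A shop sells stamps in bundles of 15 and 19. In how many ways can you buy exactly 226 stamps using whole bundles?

Need nonnegative integers with 15j + 19k = 226.
gcd(15, 19) = 1, and 15·(-5) + 19·(4) = 1.
So (j₀, k₀) = (-1130, 904); general j = -1130 + 19t, k = 904 - 15t.
j ≥ 0 ⇒ t ≥ 60; k ≥ 0 ⇒ t ≤ 60. That's 1 value of t.

1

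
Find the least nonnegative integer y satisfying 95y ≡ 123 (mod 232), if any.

gcd(232, 95) = 1  (232 = 2·95 + 42, 95 = 2·42 + 11, 42 = 3·11 + 9, 11 = 1·9 + 2, 9 = 4·2 + 1, 2 = 2·1).
1 divides 123, so solutions exist.
Back-substituting, 95·(-105) + 232·(43) = 1.
So 95·(-105) ≡ 1 (mod 232); multiply by 123: y ≡ -12915 (mod 232).
Smallest nonnegative: y = -12915 mod 232 = 77.

77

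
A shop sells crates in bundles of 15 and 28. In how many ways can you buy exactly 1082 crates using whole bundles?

Need nonnegative integers with 15j + 28k = 1082.
gcd(15, 28) = 1, and 15·(-13) + 28·(7) = 1.
So (j₀, k₀) = (-14066, 7574); general j = -14066 + 28t, k = 7574 - 15t.
j ≥ 0 ⇒ t ≥ 503; k ≥ 0 ⇒ t ≤ 504. That's 2 values of t.

2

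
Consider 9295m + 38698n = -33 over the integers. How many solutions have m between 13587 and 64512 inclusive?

14

gcd(38698, 9295):
  38698 = 4*9295 + 1518
  9295 = 6*1518 + 187
  1518 = 8*187 + 22
  187 = 8*22 + 11
  22 = 2*11
so gcd(38698, 9295) = 11.
Back-substitute for Bézout coefficients:
  11 = 187 - 8*22
  ... = 9295*(1657) + 38698*(-398)
Scale by -3: particular solution (-4971, 1194); reduce m mod 3518: (2065, -496).
General solution: m = 2065 + 3518t, n = -496 - 845t for integer t.
13587 ≤ 2065 + 3518t ≤ 64512 gives t ∈ [4, 17], which is 14 values.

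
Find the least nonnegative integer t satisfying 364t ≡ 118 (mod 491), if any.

gcd(491, 364):
  491 = 1×364 + 127
  364 = 2×127 + 110
  127 = 1×110 + 17
  110 = 6×17 + 8
  17 = 2×8 + 1
  8 = 8×1
so gcd(491, 364) = 1.
1 divides 118, so solutions exist.
Back-substitute for Bézout coefficients:
  1 = 17 - 2×8
  ... = 364×(-58) + 491×(43)
So 364×(-58) ≡ 1 (mod 491); multiply by 118: t ≡ -6844 (mod 491).
Smallest nonnegative: t = -6844 mod 491 = 30.

30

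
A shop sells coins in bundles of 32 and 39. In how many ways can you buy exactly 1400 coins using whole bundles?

Need nonnegative integers with 32j + 39k = 1400.
gcd(32, 39) = 1, and 32·(11) + 39·(-9) = 1.
So (j₀, k₀) = (15400, -12600); general j = 15400 + 39t, k = -12600 - 32t.
j ≥ 0 ⇒ t ≥ -394; k ≥ 0 ⇒ t ≤ -394. That's 1 value of t.

1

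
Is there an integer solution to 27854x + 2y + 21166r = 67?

no

gcd(27854, 2):
  27854 = 13927*2
so gcd(27854, 2) = 2.
gcd(2, 21166) = 2.
2 does not divide 67 (remainder 1), so no integer solutions.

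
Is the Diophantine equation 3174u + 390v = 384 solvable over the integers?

gcd(3174, 390) = 6.
6 divides 384, so integer solutions exist.

yes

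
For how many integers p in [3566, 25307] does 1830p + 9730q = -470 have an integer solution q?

22

gcd(9730, 1830) = 10.
By Bézout, 1830*(218) + 9730*(-41) = 10.
Particular solution: (457, -86).
General solution: p = 457 + 973t, q = -86 - 183t for integer t.
3566 ≤ 457 + 973t ≤ 25307 gives t ∈ [4, 25], which is 22 values.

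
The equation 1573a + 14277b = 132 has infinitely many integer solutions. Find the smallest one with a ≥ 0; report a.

9984

gcd(14277, 1573) = 1  (14277 = 9·1573 + 120, 1573 = 13·120 + 13, 120 = 9·13 + 3, 13 = 4·3 + 1, 3 = 3·1).
1 divides 132, so solutions exist.
Back-substituting, 1573·(4402) + 14277·(-485) = 1.
Scale by 132/1 = 132: (a₀, b₀) = (581064, -64020).
General solution: a = 581064 + 14277t, b = -64020 - 1573t for integer t.
a ≥ 0: smallest is 581064 mod 14277 = 9984 (at t = -40), with b = -1100.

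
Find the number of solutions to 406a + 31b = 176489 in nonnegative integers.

gcd(406, 31):
  406 = 13*31 + 3
  31 = 10*3 + 1
  3 = 3*1
so gcd(406, 31) = 1.
Back-substitute for Bézout coefficients:
  1 = 31 - 10*3
  ... = 406*(-10) + 31*(131)
Scale by 176489: one solution is (-1764890, 23120059). Reduce a mod 31: (2, 5667).
General: a = 2 + 31t, b = 5667 - 406t.
a ≥ 0 ⇒ t ≥ 0; b ≥ 0 ⇒ t ≤ 13. So t ∈ [0, 13]: 14 solutions.

14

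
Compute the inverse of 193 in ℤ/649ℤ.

gcd(649, 193) = 1.
By Bézout, 193*(-306) + 649*(91) = 1.
So 193*-306 ≡ 1 (mod 649), and -306 mod 649 = 343.

343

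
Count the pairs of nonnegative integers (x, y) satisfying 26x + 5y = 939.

gcd(26, 5) = 1.
By Bézout, 26*(1) + 5*(-5) = 1.
One solution: (4, 167).
General: x = 4 + 5t, y = 167 - 26t.
x ≥ 0 ⇒ t ≥ 0; y ≥ 0 ⇒ t ≤ 6. So t ∈ [0, 6]: 7 solutions.

7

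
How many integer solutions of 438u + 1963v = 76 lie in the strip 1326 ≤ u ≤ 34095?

17

gcd(1963, 438):
  1963 = 4*438 + 211
  438 = 2*211 + 16
  211 = 13*16 + 3
  16 = 5*3 + 1
  3 = 3*1
so gcd(1963, 438) = 1.
Back-substitute for Bézout coefficients:
  1 = 16 - 5*3
  ... = 438*(614) + 1963*(-137)
Scale by 76: particular solution (46664, -10412); reduce u mod 1963: (1515, -338).
General solution: u = 1515 + 1963t, v = -338 - 438t for integer t.
1326 ≤ 1515 + 1963t ≤ 34095 gives t ∈ [0, 16], which is 17 values.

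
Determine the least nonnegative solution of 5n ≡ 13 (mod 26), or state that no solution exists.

13

gcd(26, 5) = 1  (26 = 5·5 + 1, 5 = 5·1).
1 divides 13, so solutions exist.
Back-substituting, 5·(-5) + 26·(1) = 1.
So 5·(-5) ≡ 1 (mod 26); multiply by 13: n ≡ -65 (mod 26).
Smallest nonnegative: n = -65 mod 26 = 13.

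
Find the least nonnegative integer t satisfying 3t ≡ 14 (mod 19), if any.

11

gcd(19, 3) = 1.
1 divides 14, so solutions exist.
By Bézout, 3*(-6) + 19*(1) = 1.
So 3*(-6) ≡ 1 (mod 19); multiply by 14: t ≡ -84 (mod 19).
Smallest nonnegative: t = -84 mod 19 = 11.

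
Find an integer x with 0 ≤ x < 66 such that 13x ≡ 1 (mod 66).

61

gcd(66, 13) = 1.
By Bézout, 13*(-5) + 66*(1) = 1.
So 13*-5 ≡ 1 (mod 66), and -5 mod 66 = 61.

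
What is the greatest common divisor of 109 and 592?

1

gcd(592, 109):
  592 = 5×109 + 47
  109 = 2×47 + 15
  47 = 3×15 + 2
  15 = 7×2 + 1
  2 = 2×1
so gcd(592, 109) = 1.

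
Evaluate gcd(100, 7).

gcd(100, 7):
  100 = 14·7 + 2
  7 = 3·2 + 1
  2 = 2·1
so gcd(100, 7) = 1.

1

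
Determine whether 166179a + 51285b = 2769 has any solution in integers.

gcd(166179, 51285) = 39.
39 divides 2769, so integer solutions exist.

yes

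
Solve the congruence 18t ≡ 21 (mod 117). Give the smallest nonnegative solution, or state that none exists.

no solution

gcd(117, 18):
  117 = 6×18 + 9
  18 = 2×9
so gcd(117, 18) = 9.
9 does not divide 21, so the congruence has no solution.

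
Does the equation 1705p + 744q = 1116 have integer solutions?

yes

gcd(1705, 744) = 31  (1705 = 2·744 + 217, 744 = 3·217 + 93, 217 = 2·93 + 31, 93 = 3·31).
31 divides 1116, so integer solutions exist.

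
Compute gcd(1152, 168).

gcd(1152, 168):
  1152 = 6×168 + 144
  168 = 1×144 + 24
  144 = 6×24
so gcd(1152, 168) = 24.

24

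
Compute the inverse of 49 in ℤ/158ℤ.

gcd(158, 49):
  158 = 3*49 + 11
  49 = 4*11 + 5
  11 = 2*5 + 1
  5 = 5*1
so gcd(158, 49) = 1.
Back-substitute for Bézout coefficients:
  1 = 11 - 2*5
  ... = 49*(-29) + 158*(9)
So 49*-29 ≡ 1 (mod 158), and -29 mod 158 = 129.

129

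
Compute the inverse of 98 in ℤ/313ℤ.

gcd(313, 98) = 1.
By Bézout, 98*(-99) + 313*(31) = 1.
So 98*-99 ≡ 1 (mod 313), and -99 mod 313 = 214.

214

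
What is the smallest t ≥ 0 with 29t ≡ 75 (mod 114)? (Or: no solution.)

gcd(114, 29):
  114 = 3·29 + 27
  29 = 1·27 + 2
  27 = 13·2 + 1
  2 = 2·1
so gcd(114, 29) = 1.
1 divides 75, so solutions exist.
Back-substitute for Bézout coefficients:
  1 = 27 - 13·2
  ... = 29·(-55) + 114·(14)
So 29·(-55) ≡ 1 (mod 114); multiply by 75: t ≡ -4125 (mod 114).
Smallest nonnegative: t = -4125 mod 114 = 93.

93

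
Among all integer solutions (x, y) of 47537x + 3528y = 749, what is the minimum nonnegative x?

gcd(47537, 3528) = 7  (47537 = 13·3528 + 1673, 3528 = 2·1673 + 182, 1673 = 9·182 + 35, 182 = 5·35 + 7, 35 = 5·7).
7 divides 749, so solutions exist.
Back-substituting, 47537·(-97) + 3528·(1307) = 7.
Scale by 749/7 = 107: (x₀, y₀) = (-10379, 139849).
General solution: x = -10379 + 504t, y = 139849 - 6791t for integer t.
x ≥ 0: smallest is -10379 mod 504 = 205 (at t = 21), with y = -2762.

205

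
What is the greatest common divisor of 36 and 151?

gcd(151, 36):
  151 = 4*36 + 7
  36 = 5*7 + 1
  7 = 7*1
so gcd(151, 36) = 1.

1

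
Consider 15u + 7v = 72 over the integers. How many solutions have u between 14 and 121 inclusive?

16

gcd(15, 7) = 1.
By Bézout, 15·(1) + 7·(-2) = 1.
Particular solution: (2, 6).
General solution: u = 2 + 7t, v = 6 - 15t for integer t.
14 ≤ 2 + 7t ≤ 121 gives t ∈ [2, 17], which is 16 values.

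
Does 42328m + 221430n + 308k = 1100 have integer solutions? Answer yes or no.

gcd(221430, 42328) = 22  (221430 = 5*42328 + 9790, 42328 = 4*9790 + 3168, 9790 = 3*3168 + 286, 3168 = 11*286 + 22, 286 = 13*22).
gcd(22, 308) = 22.
22 divides 1100, so integer solutions exist.

yes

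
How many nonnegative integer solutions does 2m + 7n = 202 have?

gcd(7, 2) = 1  (7 = 3*2 + 1, 2 = 2*1).
Back-substituting, 2*(-3) + 7*(1) = 1.
Scale by 202: one solution is (-606, 202). Reduce m mod 7: (3, 28).
General: m = 3 + 7t, n = 28 - 2t.
m ≥ 0 ⇒ t ≥ 0; n ≥ 0 ⇒ t ≤ 14. So t ∈ [0, 14]: 15 solutions.

15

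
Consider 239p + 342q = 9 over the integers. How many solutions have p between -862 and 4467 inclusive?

15

gcd(342, 239):
  342 = 1·239 + 103
  239 = 2·103 + 33
  103 = 3·33 + 4
  33 = 8·4 + 1
  4 = 4·1
so gcd(342, 239) = 1.
Back-substitute for Bézout coefficients:
  1 = 33 - 8·4
  ... = 239·(83) + 342·(-58)
Scale by 9: particular solution (747, -522); reduce p mod 342: (63, -44).
General solution: p = 63 + 342t, q = -44 - 239t for integer t.
-862 ≤ 63 + 342t ≤ 4467 gives t ∈ [-2, 12], which is 15 values.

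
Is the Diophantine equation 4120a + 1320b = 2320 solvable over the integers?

gcd(4120, 1320) = 40  (4120 = 3·1320 + 160, 1320 = 8·160 + 40, 160 = 4·40).
40 divides 2320, so integer solutions exist.

yes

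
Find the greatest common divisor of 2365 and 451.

11

gcd(2365, 451):
  2365 = 5×451 + 110
  451 = 4×110 + 11
  110 = 10×11
so gcd(2365, 451) = 11.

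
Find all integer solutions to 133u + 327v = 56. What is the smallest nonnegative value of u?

gcd(327, 133):
  327 = 2*133 + 61
  133 = 2*61 + 11
  61 = 5*11 + 6
  11 = 1*6 + 5
  6 = 1*5 + 1
  5 = 5*1
so gcd(327, 133) = 1.
1 divides 56, so solutions exist.
Back-substitute for Bézout coefficients:
  1 = 6 - 1*5
  ... = 133*(-59) + 327*(24)
Scale by 56/1 = 56: (u₀, v₀) = (-3304, 1344).
General solution: u = -3304 + 327t, v = 1344 - 133t for integer t.
u ≥ 0: smallest is -3304 mod 327 = 293 (at t = 11), with v = -119.

293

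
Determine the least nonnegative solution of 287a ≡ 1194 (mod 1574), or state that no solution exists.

410

gcd(1574, 287):
  1574 = 5*287 + 139
  287 = 2*139 + 9
  139 = 15*9 + 4
  9 = 2*4 + 1
  4 = 4*1
so gcd(1574, 287) = 1.
1 divides 1194, so solutions exist.
Back-substitute for Bézout coefficients:
  1 = 9 - 2*4
  ... = 287*(351) + 1574*(-64)
So 287*(351) ≡ 1 (mod 1574); multiply by 1194: a ≡ 419094 (mod 1574).
Smallest nonnegative: a = 419094 mod 1574 = 410.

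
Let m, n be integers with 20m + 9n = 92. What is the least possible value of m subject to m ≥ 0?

1

gcd(20, 9) = 1.
1 divides 92, so solutions exist.
By Bézout, 20·(-4) + 9·(9) = 1.
Scale by 92/1 = 92: (m₀, n₀) = (-368, 828).
General solution: m = -368 + 9t, n = 828 - 20t for integer t.
m ≥ 0: smallest is -368 mod 9 = 1 (at t = 41), with n = 8.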